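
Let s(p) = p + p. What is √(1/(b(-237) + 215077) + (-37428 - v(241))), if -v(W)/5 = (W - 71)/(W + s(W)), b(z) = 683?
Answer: I*√6324685696286722515/12999540 ≈ 193.46*I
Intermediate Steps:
s(p) = 2*p
v(W) = -5*(-71 + W)/(3*W) (v(W) = -5*(W - 71)/(W + 2*W) = -5*(-71 + W)/(3*W))
√(1/(b(-237) + 215077) + (-37428 - v(241))) = √(1/(683 + 215077) + (-37428 - 5*(71 - 1*241)/(3*241))) = √(1/215760 + (-37428 - 5*(71 - 241)/(3*241))) = √(1/215760 + (-37428 - 5*(-170)/(3*241))) = √(1/215760 + (-37428 - 1*(-850/723))) = √(1/215760 + (-37428 + 850/723)) = √(1/215760 - 27059594/723) = √(-1946126000239/51998160) = I*√6324685696286722515/12999540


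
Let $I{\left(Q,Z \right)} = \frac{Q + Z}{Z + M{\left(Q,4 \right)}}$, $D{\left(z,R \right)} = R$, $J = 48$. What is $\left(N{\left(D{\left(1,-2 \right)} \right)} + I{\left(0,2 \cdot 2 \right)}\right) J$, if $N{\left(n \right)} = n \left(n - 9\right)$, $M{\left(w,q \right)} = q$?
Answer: $1080$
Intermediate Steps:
$I{\left(Q,Z \right)} = \frac{Q + Z}{4 + Z}$ ($I{\left(Q,Z \right)} = \frac{Q + Z}{Z + 4} = \frac{Q + Z}{4 + Z}$)
$N{\left(n \right)} = n \left(-9 + n\right)$
$\left(N{\left(D{\left(1,-2 \right)} \right)} + I{\left(0,2 \cdot 2 \right)}\right) J = \left(- 2 \left(-9 - 2\right) + \frac{0 + 2 \cdot 2}{4 + 2 \cdot 2}\right) 48 = \left(\left(-2\right) \left(-11\right) + \frac{0 + 4}{4 + 4}\right) 48 = \left(22 + \frac{1}{8} \cdot 4\right) 48 = \left(22 + \frac{1}{2}\right) 48 = \frac{45}{2} \cdot 48 = 1080$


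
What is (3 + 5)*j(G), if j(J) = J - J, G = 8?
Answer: 0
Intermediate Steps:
j(J) = 0
(3 + 5)*j(G) = (3 + 5)*0 = 8*0 = 0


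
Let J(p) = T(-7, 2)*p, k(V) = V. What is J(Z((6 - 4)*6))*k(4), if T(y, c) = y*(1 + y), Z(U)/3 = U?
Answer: 6048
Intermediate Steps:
Z(U) = 3*U
J(p) = 42*p (J(p) = (-7*(1 - 7))*p = (-7*(-6))*p = 42*p)
J(Z((6 - 4)*6))*k(4) = (42*(3*((6 - 4)*6)))*4 = (42*(3*(2*6)))*4 = (42*(3*12))*4 = (42*36)*4 = 1512*4 = 6048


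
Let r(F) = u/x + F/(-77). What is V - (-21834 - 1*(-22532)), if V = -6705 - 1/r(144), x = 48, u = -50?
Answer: -39833695/5381 ≈ -7402.7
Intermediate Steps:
r(F) = -25/24 - F/77 (r(F) = -50/48 + F/(-77) = -50*1/48 + F*(-1/77) = -25/24 - F/77)
V = -36077757/5381 (V = -6705 - 1/(-25/24 - 1/77*144) = -6705 - 1/(-25/24 - 144/77) = -6705 - 1/(-5381/1848) = -6705 - 1*(-1848/5381) = -6705 + 1848/5381 = -36077757/5381 ≈ -6704.7)
V - (-21834 - 1*(-22532)) = -36077757/5381 - (-21834 - 1*(-22532)) = -36077757/5381 - (-21834 + 22532) = -36077757/5381 - 1*698 = -36077757/5381 - 698 = -39833695/5381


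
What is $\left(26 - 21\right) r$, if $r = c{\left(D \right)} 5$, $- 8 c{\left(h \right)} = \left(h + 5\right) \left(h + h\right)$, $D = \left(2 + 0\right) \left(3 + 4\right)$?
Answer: $- \frac{3325}{2} \approx -1662.5$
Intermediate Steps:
$D = 14$ ($D = 2 \cdot 7 = 14$)
$c{\left(h \right)} = - \frac{h \left(5 + h\right)}{4}$ ($c{\left(h \right)} = - \frac{\left(h + 5\right) \left(h + h\right)}{8} = - \frac{\left(5 + h\right) 2 h}{8} = - \frac{2 h \left(5 + h\right)}{8} = - \frac{h \left(5 + h\right)}{4}$)
$r = - \frac{665}{2}$ ($r = \left(- \frac{1}{4}\right) 14 \left(5 + 14\right) 5 = \left(- \frac{1}{4}\right) 14 \cdot 19 \cdot 5 = \left(- \frac{133}{2}\right) 5 = - \frac{665}{2} \approx -332.5$)
$\left(26 - 21\right) r = \left(26 - 21\right) \left(- \frac{665}{2}\right) = 5 \left(- \frac{665}{2}\right) = - \frac{3325}{2}$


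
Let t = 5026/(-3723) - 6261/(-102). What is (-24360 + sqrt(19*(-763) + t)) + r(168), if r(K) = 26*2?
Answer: -24308 + I*sqrt(800427583806)/7446 ≈ -24308.0 + 120.15*I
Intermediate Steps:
t = 447001/7446 (t = 5026*(-1/3723) - 6261*(-1/102) = -5026/3723 + 2087/34 = 447001/7446 ≈ 60.032)
r(K) = 52
(-24360 + sqrt(19*(-763) + t)) + r(168) = (-24360 + sqrt(19*(-763) + 447001/7446)) + 52 = (-24360 + sqrt(-14497 + 447001/7446)) + 52 = (-24360 + sqrt(-107497661/7446)) + 52 = (-24360 + I*sqrt(800427583806)/7446) + 52 = -24308 + I*sqrt(800427583806)/7446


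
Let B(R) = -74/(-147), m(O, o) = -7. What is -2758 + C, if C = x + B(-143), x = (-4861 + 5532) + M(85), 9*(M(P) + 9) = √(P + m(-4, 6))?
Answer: -308038/147 + √78/9 ≈ -2094.5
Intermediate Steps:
M(P) = -9 + √(-7 + P)/9 (M(P) = -9 + √(P - 7)/9 = -9 + √(-7 + P)/9)
B(R) = 74/147 (B(R) = -74*(-1/147) = 74/147)
x = 662 + √78/9 (x = (-4861 + 5532) + (-9 + √(-7 + 85)/9) = 671 + (-9 + √78/9) = 662 + √78/9 ≈ 662.98)
C = 97388/147 + √78/9 (C = (662 + √78/9) + 74/147 = 97388/147 + √78/9 ≈ 663.48)
-2758 + C = -2758 + (97388/147 + √78/9) = -308038/147 + √78/9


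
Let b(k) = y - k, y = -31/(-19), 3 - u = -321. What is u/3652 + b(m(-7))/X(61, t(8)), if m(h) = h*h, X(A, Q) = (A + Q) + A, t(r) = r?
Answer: -62163/225511 ≈ -0.27565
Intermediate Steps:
u = 324 (u = 3 - 1*(-321) = 3 + 321 = 324)
X(A, Q) = Q + 2*A
y = 31/19 (y = -31*(-1/19) = 31/19 ≈ 1.6316)
m(h) = h²
b(k) = 31/19 - k
u/3652 + b(m(-7))/X(61, t(8)) = 324/3652 + (31/19 - 1*(-7)²)/(8 + 2*61) = 324*(1/3652) + (31/19 - 1*49)/(8 + 122) = 81/913 + (31/19 - 49)/130 = 81/913 - 900/19*1/130 = 81/913 - 90/247 = -62163/225511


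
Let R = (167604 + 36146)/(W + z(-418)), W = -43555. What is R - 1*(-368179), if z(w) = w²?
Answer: 48293875001/131169 ≈ 3.6818e+5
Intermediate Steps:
R = 203750/131169 (R = (167604 + 36146)/(-43555 + (-418)²) = 203750/(-43555 + 174724) = 203750/131169 ≈ 1.5533)
R - 1*(-368179) = 203750/131169 - 1*(-368179) = 203750/131169 + 368179 = 48293875001/131169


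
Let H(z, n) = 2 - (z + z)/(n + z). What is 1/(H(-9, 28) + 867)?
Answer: 19/16529 ≈ 0.0011495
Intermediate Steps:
H(z, n) = 2 - 2*z/(n + z)
1/(H(-9, 28) + 867) = 1/(2*28/(28 - 9) + 867) = 1/(2*28/19 + 867) = 1/(2*28*(1/19) + 867) = 1/(56/19 + 867) = 1/(16529/19) = 19/16529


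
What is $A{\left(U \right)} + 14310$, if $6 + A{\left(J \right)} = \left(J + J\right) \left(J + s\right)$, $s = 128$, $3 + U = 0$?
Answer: $13554$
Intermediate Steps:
$U = -3$ ($U = -3 + 0 = -3$)
$A{\left(J \right)} = -6 + 2 J \left(128 + J\right)$ ($A{\left(J \right)} = -6 + \left(J + J\right) \left(J + 128\right) = -6 + 2 J \left(128 + J\right)$)
$A{\left(U \right)} + 14310 = \left(-6 + 2 \left(-3\right)^{2} + 256 \left(-3\right)\right) + 14310 = \left(-6 + 2 \cdot 9 - 768\right) + 14310 = \left(-6 + 18 - 768\right) + 14310 = -756 + 14310 = 13554$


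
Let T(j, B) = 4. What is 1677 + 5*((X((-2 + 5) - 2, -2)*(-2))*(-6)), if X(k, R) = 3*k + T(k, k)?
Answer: 2097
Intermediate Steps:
X(k, R) = 4 + 3*k (X(k, R) = 3*k + 4 = 4 + 3*k)
1677 + 5*((X((-2 + 5) - 2, -2)*(-2))*(-6)) = 1677 + 5*(((4 + 3*((-2 + 5) - 2))*(-2))*(-6)) = 1677 + 5*(((4 + 3*(3 - 2))*(-2))*(-6)) = 1677 + 5*(((4 + 3*1)*(-2))*(-6)) = 1677 + 5*(((4 + 3)*(-2))*(-6)) = 1677 + 5*((7*(-2))*(-6)) = 1677 + 5*(-14*(-6)) = 1677 + 5*84 = 1677 + 420 = 2097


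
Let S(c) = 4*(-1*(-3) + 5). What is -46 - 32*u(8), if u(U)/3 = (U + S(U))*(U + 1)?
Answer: -34606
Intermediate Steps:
S(c) = 32 (S(c) = 4*(3 + 5) = 4*8 = 32)
u(U) = 3*(1 + U)*(32 + U) (u(U) = 3*((U + 32)*(U + 1)) = 3*((32 + U)*(1 + U)) = 3*((1 + U)*(32 + U)) = 3*(1 + U)*(32 + U))
-46 - 32*u(8) = -46 - 32*(96 + 3*8**2 + 99*8) = -46 - 32*(96 + 3*64 + 792) = -46 - 32*(96 + 192 + 792) = -46 - 32*1080 = -46 - 34560 = -34606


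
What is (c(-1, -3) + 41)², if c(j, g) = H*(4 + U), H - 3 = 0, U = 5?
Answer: 4624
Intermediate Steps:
H = 3 (H = 3 + 0 = 3)
c(j, g) = 27 (c(j, g) = 3*(4 + 5) = 3*9 = 27)
(c(-1, -3) + 41)² = (27 + 41)² = 68² = 4624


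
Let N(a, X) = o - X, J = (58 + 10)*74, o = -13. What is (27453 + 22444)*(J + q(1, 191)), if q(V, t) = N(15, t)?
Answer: 240902716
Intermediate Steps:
J = 5032 (J = 68*74 = 5032)
N(a, X) = -13 - X
q(V, t) = -13 - t
(27453 + 22444)*(J + q(1, 191)) = (27453 + 22444)*(5032 + (-13 - 1*191)) = 49897*(5032 + (-13 - 191)) = 49897*(5032 - 204) = 49897*4828 = 240902716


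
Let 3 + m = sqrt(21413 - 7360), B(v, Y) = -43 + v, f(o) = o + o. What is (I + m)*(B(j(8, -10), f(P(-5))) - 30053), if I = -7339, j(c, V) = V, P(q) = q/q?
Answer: 221038252 - 30106*sqrt(14053) ≈ 2.1747e+8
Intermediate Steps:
P(q) = 1
f(o) = 2*o
m = -3 + sqrt(14053) (m = -3 + sqrt(21413 - 7360) = -3 + sqrt(14053) ≈ 115.55)
(I + m)*(B(j(8, -10), f(P(-5))) - 30053) = (-7339 + (-3 + sqrt(14053)))*((-43 - 10) - 30053) = (-7342 + sqrt(14053))*(-53 - 30053) = (-7342 + sqrt(14053))*(-30106) = 221038252 - 30106*sqrt(14053)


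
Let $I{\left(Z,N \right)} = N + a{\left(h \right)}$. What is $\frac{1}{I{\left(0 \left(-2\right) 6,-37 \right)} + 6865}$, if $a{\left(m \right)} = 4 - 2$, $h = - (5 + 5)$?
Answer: $\frac{1}{6830} \approx 0.00014641$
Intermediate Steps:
$h = -10$ ($h = \left(-1\right) 10 = -10$)
$a{\left(m \right)} = 2$ ($a{\left(m \right)} = 4 - 2 = 2$)
$I{\left(Z,N \right)} = 2 + N$ ($I{\left(Z,N \right)} = N + 2 = 2 + N$)
$\frac{1}{I{\left(0 \left(-2\right) 6,-37 \right)} + 6865} = \frac{1}{\left(2 - 37\right) + 6865} = \frac{1}{-35 + 6865} = \frac{1}{6830}$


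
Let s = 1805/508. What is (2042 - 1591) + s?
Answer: 230913/508 ≈ 454.55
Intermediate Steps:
s = 1805/508 (s = 1805*(1/508) = 1805/508 ≈ 3.5532)
(2042 - 1591) + s = (2042 - 1591) + 1805/508 = 451 + 1805/508 = 230913/508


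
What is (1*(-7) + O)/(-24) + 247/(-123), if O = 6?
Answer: -645/328 ≈ -1.9665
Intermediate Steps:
(1*(-7) + O)/(-24) + 247/(-123) = (1*(-7) + 6)/(-24) + 247/(-123) = (-7 + 6)*(-1/24) + 247*(-1/123) = -1*(-1/24) - 247/123 = 1/24 - 247/123 = -645/328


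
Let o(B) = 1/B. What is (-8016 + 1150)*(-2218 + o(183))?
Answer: 2786861338/183 ≈ 1.5229e+7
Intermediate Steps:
(-8016 + 1150)*(-2218 + o(183)) = (-8016 + 1150)*(-2218 + 1/183) = -6866*(-2218 + 1/183) = -6866*(-405893/183) = 2786861338/183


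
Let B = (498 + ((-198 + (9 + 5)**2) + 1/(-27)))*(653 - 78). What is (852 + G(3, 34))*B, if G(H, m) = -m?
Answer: 6298456850/27 ≈ 2.3328e+8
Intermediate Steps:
B = 7699825/27 (B = (498 + ((-198 + 14**2) - 1/27))*575 = (498 + ((-198 + 196) - 1/27))*575 = (498 + (-2 - 1/27))*575 = (498 - 55/27)*575 = (13391/27)*575 = 7699825/27 ≈ 2.8518e+5)
(852 + G(3, 34))*B = (852 - 1*34)*(7699825/27) = (852 - 34)*(7699825/27) = 818*(7699825/27) = 6298456850/27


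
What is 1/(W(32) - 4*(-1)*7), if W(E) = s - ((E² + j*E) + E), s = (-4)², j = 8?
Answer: -1/1268 ≈ -0.00078864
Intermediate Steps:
s = 16
W(E) = 16 - E² - 9*E (W(E) = 16 - ((E² + 8*E) + E) = 16 - (E² + 9*E) = 16 + (-E² - 9*E) = 16 - E² - 9*E)
1/(W(32) - 4*(-1)*7) = 1/((16 - 1*32² - 9*32) - 4*(-1)*7) = 1/((16 - 1*1024 - 288) + 4*7) = 1/((16 - 1024 - 288) + 28) = 1/(-1296 + 28) = 1/(-1268) = -1/1268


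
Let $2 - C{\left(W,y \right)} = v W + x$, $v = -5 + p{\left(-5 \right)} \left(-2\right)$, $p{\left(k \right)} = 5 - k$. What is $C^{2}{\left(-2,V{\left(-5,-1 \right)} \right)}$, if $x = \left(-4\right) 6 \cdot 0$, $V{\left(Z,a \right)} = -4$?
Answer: $2304$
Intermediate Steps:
$v = -25$ ($v = -5 + \left(5 - -5\right) \left(-2\right) = -5 + \left(5 + 5\right) \left(-2\right) = -5 + 10 \left(-2\right) = -5 - 20 = -25$)
$x = 0$ ($x = \left(-24\right) 0 = 0$)
$C{\left(W,y \right)} = 2 + 25 W$ ($C{\left(W,y \right)} = 2 - \left(- 25 W + 0\right) = 2 - - 25 W = 2 + 25 W$)
$C^{2}{\left(-2,V{\left(-5,-1 \right)} \right)} = \left(2 + 25 \left(-2\right)\right)^{2} = \left(2 - 50\right)^{2} = \left(-48\right)^{2} = 2304$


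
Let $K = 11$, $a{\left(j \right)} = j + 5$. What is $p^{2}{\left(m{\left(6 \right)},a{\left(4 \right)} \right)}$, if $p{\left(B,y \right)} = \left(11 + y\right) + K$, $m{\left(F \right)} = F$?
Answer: $961$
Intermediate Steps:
$a{\left(j \right)} = 5 + j$
$p{\left(B,y \right)} = 22 + y$ ($p{\left(B,y \right)} = \left(11 + y\right) + 11 = 22 + y$)
$p^{2}{\left(m{\left(6 \right)},a{\left(4 \right)} \right)} = \left(22 + \left(5 + 4\right)\right)^{2} = \left(22 + 9\right)^{2} = 31^{2} = 961$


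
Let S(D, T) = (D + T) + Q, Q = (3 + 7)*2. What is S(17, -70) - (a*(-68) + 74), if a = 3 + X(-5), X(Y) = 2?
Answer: 233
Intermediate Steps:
a = 5 (a = 3 + 2 = 5)
Q = 20 (Q = 10*2 = 20)
S(D, T) = 20 + D + T (S(D, T) = (D + T) + 20 = 20 + D + T)
S(17, -70) - (a*(-68) + 74) = (20 + 17 - 70) - (5*(-68) + 74) = -33 - (-340 + 74) = -33 - 1*(-266) = -33 + 266 = 233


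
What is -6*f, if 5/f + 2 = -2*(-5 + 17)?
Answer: 15/13 ≈ 1.1538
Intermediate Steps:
f = -5/26 (f = 5/(-2 - 2*(-5 + 17)) = 5/(-2 - 2*12) = 5/(-2 - 24) = 5/(-26) = 5*(-1/26) = -5/26 ≈ -0.19231)
-6*f = -6*(-5/26) = 15/13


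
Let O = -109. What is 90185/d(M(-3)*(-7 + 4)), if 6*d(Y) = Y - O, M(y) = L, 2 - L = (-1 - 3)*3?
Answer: 541110/67 ≈ 8076.3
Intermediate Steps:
L = 14 (L = 2 - (-1 - 3)*3 = 2 - (-4)*3 = 2 - 1*(-12) = 2 + 12 = 14)
M(y) = 14
d(Y) = 109/6 + Y/6 (d(Y) = (Y - 1*(-109))/6 = (Y + 109)/6 = (109 + Y)/6 = 109/6 + Y/6)
90185/d(M(-3)*(-7 + 4)) = 90185/(109/6 + (14*(-7 + 4))/6) = 90185/(109/6 + (14*(-3))/6) = 90185/(109/6 + (1/6)*(-42)) = 90185/(109/6 - 7) = 90185/(67/6) = 90185*(6/67) = 541110/67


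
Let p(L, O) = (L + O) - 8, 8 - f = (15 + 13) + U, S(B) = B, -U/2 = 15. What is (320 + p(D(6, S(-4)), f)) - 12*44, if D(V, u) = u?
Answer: -210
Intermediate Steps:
U = -30 (U = -2*15 = -30)
f = 10 (f = 8 - ((15 + 13) - 30) = 8 - (28 - 30) = 8 - 1*(-2) = 8 + 2 = 10)
p(L, O) = -8 + L + O
(320 + p(D(6, S(-4)), f)) - 12*44 = (320 + (-8 - 4 + 10)) - 12*44 = (320 - 2) - 528 = 318 - 528 = -210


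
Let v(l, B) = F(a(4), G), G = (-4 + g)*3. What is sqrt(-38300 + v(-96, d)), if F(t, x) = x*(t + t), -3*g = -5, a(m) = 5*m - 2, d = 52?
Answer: 2*I*sqrt(9638) ≈ 196.35*I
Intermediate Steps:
a(m) = -2 + 5*m
g = 5/3 (g = -1/3*(-5) = 5/3 ≈ 1.6667)
G = -7 (G = (-4 + 5/3)*3 = -7/3*3 = -7)
F(t, x) = 2*t*x (F(t, x) = x*(2*t) = 2*t*x)
v(l, B) = -252 (v(l, B) = 2*(-2 + 5*4)*(-7) = 2*(-2 + 20)*(-7) = 2*18*(-7) = -252)
sqrt(-38300 + v(-96, d)) = sqrt(-38300 - 252) = sqrt(-38552) = 2*I*sqrt(9638)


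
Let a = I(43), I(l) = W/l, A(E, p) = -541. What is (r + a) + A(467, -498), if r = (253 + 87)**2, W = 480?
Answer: 4948017/43 ≈ 1.1507e+5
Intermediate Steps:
I(l) = 480/l
a = 480/43 ≈ 11.163
r = 115600 (r = 340**2 = 115600)
(r + a) + A(467, -498) = (115600 + 480/43) - 541 = 4971280/43 - 541 = 4948017/43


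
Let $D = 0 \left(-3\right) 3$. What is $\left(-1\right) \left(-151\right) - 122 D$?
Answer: $151$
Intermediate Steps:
$D = 0$ ($D = 0 \cdot 3 = 0$)
$\left(-1\right) \left(-151\right) - 122 D = \left(-1\right) \left(-151\right) - 0 = 151 + 0 = 151$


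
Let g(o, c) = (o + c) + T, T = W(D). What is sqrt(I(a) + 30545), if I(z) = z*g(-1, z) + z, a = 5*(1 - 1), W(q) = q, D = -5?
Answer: sqrt(30545) ≈ 174.77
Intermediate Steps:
T = -5
g(o, c) = -5 + c + o (g(o, c) = (o + c) - 5 = (c + o) - 5 = -5 + c + o)
a = 0 (a = 5*0 = 0)
I(z) = z + z*(-6 + z) (I(z) = z*(-5 + z - 1) + z = z*(-6 + z) + z = z + z*(-6 + z))
sqrt(I(a) + 30545) = sqrt(0*(-5 + 0) + 30545) = sqrt(0*(-5) + 30545) = sqrt(0 + 30545) = sqrt(30545)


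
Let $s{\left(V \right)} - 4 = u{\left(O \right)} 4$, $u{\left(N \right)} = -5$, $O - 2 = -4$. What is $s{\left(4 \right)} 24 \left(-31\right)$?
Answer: $11904$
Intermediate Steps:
$O = -2$ ($O = 2 - 4 = -2$)
$s{\left(V \right)} = -16$ ($s{\left(V \right)} = 4 - 20 = -16$)
$s{\left(4 \right)} 24 \left(-31\right) = \left(-16\right) 24 \left(-31\right) = \left(-384\right) \left(-31\right) = 11904$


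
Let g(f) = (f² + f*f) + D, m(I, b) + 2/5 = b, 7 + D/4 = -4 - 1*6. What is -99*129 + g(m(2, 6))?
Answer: -319407/25 ≈ -12776.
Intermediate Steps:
D = -68 (D = -28 + 4*(-4 - 1*6) = -28 + 4*(-4 - 6) = -28 + 4*(-10) = -28 - 40 = -68)
m(I, b) = -⅖ + b
g(f) = -68 + 2*f² (g(f) = (f² + f*f) - 68 = (f² + f²) - 68 = 2*f² - 68 = -68 + 2*f²)
-99*129 + g(m(2, 6)) = -99*129 + (-68 + 2*(-⅖ + 6)²) = -12771 + (-68 + 2*(28/5)²) = -12771 + (-68 + 2*(784/25)) = -12771 + (-68 + 1568/25) = -12771 - 132/25 = -319407/25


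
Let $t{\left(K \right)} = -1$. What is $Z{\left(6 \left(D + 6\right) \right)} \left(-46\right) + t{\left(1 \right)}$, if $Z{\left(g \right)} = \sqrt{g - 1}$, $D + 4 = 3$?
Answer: $-1 - 46 \sqrt{29} \approx -248.72$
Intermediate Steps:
$D = -1$ ($D = -4 + 3 = -1$)
$Z{\left(g \right)} = \sqrt{-1 + g}$
$Z{\left(6 \left(D + 6\right) \right)} \left(-46\right) + t{\left(1 \right)} = \sqrt{-1 + 6 \left(-1 + 6\right)} \left(-46\right) - 1 = \sqrt{-1 + 6 \cdot 5} \left(-46\right) - 1 = \sqrt{-1 + 30} \left(-46\right) - 1 = \sqrt{29} \left(-46\right) - 1 = - 46 \sqrt{29} - 1 = -1 - 46 \sqrt{29}$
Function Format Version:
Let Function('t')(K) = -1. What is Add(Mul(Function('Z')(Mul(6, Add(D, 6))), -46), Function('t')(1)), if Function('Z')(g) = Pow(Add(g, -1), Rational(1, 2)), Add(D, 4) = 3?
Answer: Add(-1, Mul(-46, Pow(29, Rational(1, 2)))) ≈ -248.72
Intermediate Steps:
D = -1 (D = Add(-4, 3) = -1)
Function('Z')(g) = Pow(Add(-1, g), Rational(1, 2))
Add(Mul(Function('Z')(Mul(6, Add(D, 6))), -46), Function('t')(1)) = Add(Mul(Pow(Add(-1, Mul(6, Add(-1, 6))), Rational(1, 2)), -46), -1) = Add(Mul(Pow(Add(-1, Mul(6, 5)), Rational(1, 2)), -46), -1) = Add(Mul(Pow(Add(-1, 30), Rational(1, 2)), -46), -1) = Add(Mul(Pow(29, Rational(1, 2)), -46), -1) = Add(Mul(-46, Pow(29, Rational(1, 2))), -1) = Add(-1, Mul(-46, Pow(29, Rational(1, 2))))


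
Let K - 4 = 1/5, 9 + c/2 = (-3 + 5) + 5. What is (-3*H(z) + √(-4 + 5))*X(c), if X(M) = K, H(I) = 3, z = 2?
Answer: -168/5 ≈ -33.600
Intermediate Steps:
c = -4 (c = -18 + 2*((-3 + 5) + 5) = -18 + 2*(2 + 5) = -18 + 2*7 = -18 + 14 = -4)
K = 21/5 (K = 4 + 1/5 = 4 + ⅕ = 21/5 ≈ 4.2000)
X(M) = 21/5
(-3*H(z) + √(-4 + 5))*X(c) = (-3*3 + √(-4 + 5))*(21/5) = (-9 + √1)*(21/5) = (-9 + 1)*(21/5) = -8*21/5 = -168/5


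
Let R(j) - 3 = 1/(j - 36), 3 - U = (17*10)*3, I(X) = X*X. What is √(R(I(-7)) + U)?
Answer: I*√85163/13 ≈ 22.448*I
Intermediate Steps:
I(X) = X²
U = -507 (U = 3 - 17*10*3 = 3 - 170*3 = 3 - 1*510 = 3 - 510 = -507)
R(j) = 3 + 1/(-36 + j) (R(j) = 3 + 1/(j - 36) = 3 + 1/(-36 + j))
√(R(I(-7)) + U) = √((-107 + 3*(-7)²)/(-36 + (-7)²) - 507) = √((-107 + 3*49)/(-36 + 49) - 507) = √((-107 + 147)/13 - 507) = √((1/13)*40 - 507) = √(40/13 - 507) = √(-6551/13) = I*√85163/13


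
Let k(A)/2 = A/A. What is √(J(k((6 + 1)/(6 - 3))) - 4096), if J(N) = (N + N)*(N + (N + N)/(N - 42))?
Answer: I*√102210/5 ≈ 63.941*I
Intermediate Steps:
k(A) = 2 (k(A) = 2*(A/A) = 2*1 = 2)
J(N) = 2*N*(N + 2*N/(-42 + N)) (J(N) = (2*N)*(N + (2*N)/(-42 + N)) = (2*N)*(N + 2*N/(-42 + N)) = 2*N*(N + 2*N/(-42 + N)))
√(J(k((6 + 1)/(6 - 3))) - 4096) = √(2*2²*(-40 + 2)/(-42 + 2) - 4096) = √(2*4*(-38)/(-40) - 4096) = √(2*4*(-1/40)*(-38) - 4096) = √(38/5 - 4096) = √(-20442/5) = I*√102210/5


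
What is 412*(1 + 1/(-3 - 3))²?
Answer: 2575/9 ≈ 286.11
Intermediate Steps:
412*(1 + 1/(-3 - 3))² = 412*(1 + 1/(-6))² = 412*(1 - ⅙)² = 412*(⅚)² = 412*(25/36) = 2575/9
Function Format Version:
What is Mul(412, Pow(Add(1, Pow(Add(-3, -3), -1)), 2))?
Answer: Rational(2575, 9) ≈ 286.11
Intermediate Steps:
Mul(412, Pow(Add(1, Pow(Add(-3, -3), -1)), 2)) = Mul(412, Pow(Add(1, Pow(-6, -1)), 2)) = Mul(412, Pow(Add(1, Rational(-1, 6)), 2)) = Mul(412, Pow(Rational(5, 6), 2)) = Mul(412, Rational(25, 36)) = Rational(2575, 9)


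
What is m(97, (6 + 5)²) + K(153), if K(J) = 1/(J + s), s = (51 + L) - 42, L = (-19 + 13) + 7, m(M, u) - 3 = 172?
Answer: 28526/163 ≈ 175.01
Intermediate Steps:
m(M, u) = 175 (m(M, u) = 3 + 172 = 175)
L = 1 (L = -6 + 7 = 1)
s = 10 (s = (51 + 1) - 42 = 52 - 42 = 10)
K(J) = 1/(10 + J) (K(J) = 1/(J + 10) = 1/(10 + J))
m(97, (6 + 5)²) + K(153) = 175 + 1/(10 + 153) = 175 + 1/163 = 28526/163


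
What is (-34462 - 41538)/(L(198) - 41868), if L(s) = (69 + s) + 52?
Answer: 76000/41549 ≈ 1.8292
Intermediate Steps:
L(s) = 121 + s
(-34462 - 41538)/(L(198) - 41868) = (-34462 - 41538)/((121 + 198) - 41868) = -76000/(319 - 41868) = -76000/(-41549) = -76000*(-1/41549) = 76000/41549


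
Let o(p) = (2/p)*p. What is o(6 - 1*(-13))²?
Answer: 4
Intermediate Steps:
o(p) = 2
o(6 - 1*(-13))² = 2² = 4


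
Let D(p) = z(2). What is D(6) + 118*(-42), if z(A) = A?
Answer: -4954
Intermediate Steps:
D(p) = 2
D(6) + 118*(-42) = 2 + 118*(-42) = 2 - 4956 = -4954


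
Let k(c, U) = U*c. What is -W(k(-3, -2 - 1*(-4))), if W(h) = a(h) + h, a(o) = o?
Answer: 12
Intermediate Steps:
W(h) = 2*h (W(h) = h + h = 2*h)
-W(k(-3, -2 - 1*(-4))) = -2*(-2 - 1*(-4))*(-3) = -2*(-2 + 4)*(-3) = -2*2*(-3) = -2*(-6) = -1*(-12) = 12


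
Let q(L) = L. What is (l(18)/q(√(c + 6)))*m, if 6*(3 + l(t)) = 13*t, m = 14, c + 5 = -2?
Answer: -504*I ≈ -504.0*I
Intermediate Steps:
c = -7 (c = -5 - 2 = -7)
l(t) = -3 + 13*t/6 (l(t) = -3 + (13*t)/6 = -3 + 13*t/6)
(l(18)/q(√(c + 6)))*m = ((-3 + (13/6)*18)/(√(-7 + 6)))*14 = ((-3 + 39)/(√(-1)))*14 = (36/I)*14 = (36*(-I))*14 = -36*I*14 = -504*I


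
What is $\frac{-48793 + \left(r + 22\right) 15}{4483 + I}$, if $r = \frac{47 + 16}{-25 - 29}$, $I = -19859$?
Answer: $\frac{96961}{30752} \approx 3.153$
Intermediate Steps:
$r = - \frac{7}{6}$ ($r = \frac{63}{-54} = 63 \left(- \frac{1}{54}\right) = - \frac{7}{6} \approx -1.1667$)
$\frac{-48793 + \left(r + 22\right) 15}{4483 + I} = \frac{-48793 + \left(- \frac{7}{6} + 22\right) 15}{4483 - 19859} = \frac{-48793 + \frac{125}{6} \cdot 15}{-15376} = \left(-48793 + \frac{625}{2}\right) \left(- \frac{1}{15376}\right) = \left(- \frac{96961}{2}\right) \left(- \frac{1}{15376}\right) = \frac{96961}{30752}$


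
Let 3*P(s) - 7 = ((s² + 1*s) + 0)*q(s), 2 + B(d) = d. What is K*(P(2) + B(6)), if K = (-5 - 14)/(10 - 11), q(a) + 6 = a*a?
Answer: 133/3 ≈ 44.333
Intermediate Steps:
B(d) = -2 + d
q(a) = -6 + a² (q(a) = -6 + a*a = -6 + a²)
P(s) = 7/3 + (-6 + s²)*(s + s²)/3 (P(s) = 7/3 + (((s² + 1*s) + 0)*(-6 + s²))/3 = 7/3 + (((s² + s) + 0)*(-6 + s²))/3 = 7/3 + (((s + s²) + 0)*(-6 + s²))/3 = 7/3 + ((s + s²)*(-6 + s²))/3 = 7/3 + ((-6 + s²)*(s + s²))/3 = 7/3 + (-6 + s²)*(s + s²)/3)
K = 19 (K = -19/(-1) = -19*(-1) = 19)
K*(P(2) + B(6)) = 19*((7/3 + (⅓)*2*(-6 + 2²) + (⅓)*2²*(-6 + 2²)) + (-2 + 6)) = 19*((7/3 + (⅓)*2*(-6 + 4) + (⅓)*4*(-6 + 4)) + 4) = 19*((7/3 + (⅓)*2*(-2) + (⅓)*4*(-2)) + 4) = 19*((7/3 - 4/3 - 8/3) + 4) = 19*(-5/3 + 4) = 19*(7/3) = 133/3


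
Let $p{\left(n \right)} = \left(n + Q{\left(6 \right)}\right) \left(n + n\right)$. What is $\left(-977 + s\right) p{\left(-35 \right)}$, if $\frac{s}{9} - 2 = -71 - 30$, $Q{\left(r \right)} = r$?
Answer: $-3792040$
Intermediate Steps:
$s = -891$ ($s = 18 + 9 \left(-71 - 30\right) = 18 + 9 \left(-101\right) = 18 - 909 = -891$)
$p{\left(n \right)} = 2 n \left(6 + n\right)$ ($p{\left(n \right)} = \left(n + 6\right) \left(n + n\right) = \left(6 + n\right) 2 n = 2 n \left(6 + n\right)$)
$\left(-977 + s\right) p{\left(-35 \right)} = \left(-977 - 891\right) 2 \left(-35\right) \left(6 - 35\right) = - 1868 \cdot 2 \left(-35\right) \left(-29\right) = \left(-1868\right) 2030 = -3792040$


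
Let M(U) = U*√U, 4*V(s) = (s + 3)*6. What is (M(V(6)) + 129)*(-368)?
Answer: -47472 - 7452*√6 ≈ -65726.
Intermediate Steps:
V(s) = 9/2 + 3*s/2 (V(s) = ((s + 3)*6)/4 = ((3 + s)*6)/4 = (18 + 6*s)/4 = 9/2 + 3*s/2)
M(U) = U^(3/2)
(M(V(6)) + 129)*(-368) = ((9/2 + (3/2)*6)^(3/2) + 129)*(-368) = ((9/2 + 9)^(3/2) + 129)*(-368) = ((27/2)^(3/2) + 129)*(-368) = (81*√6/4 + 129)*(-368) = (129 + 81*√6/4)*(-368) = -47472 - 7452*√6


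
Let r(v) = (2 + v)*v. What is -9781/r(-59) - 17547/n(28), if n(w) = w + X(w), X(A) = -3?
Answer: -59255086/84075 ≈ -704.79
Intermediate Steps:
n(w) = -3 + w (n(w) = w - 3 = -3 + w)
r(v) = v*(2 + v)
-9781/r(-59) - 17547/n(28) = -9781*(-1/(59*(2 - 59))) - 17547/(-3 + 28) = -9781/((-59*(-57))) - 17547/25 = -9781/3363 - 17547*1/25 = -9781*1/3363 - 17547/25 = -9781/3363 - 17547/25 = -59255086/84075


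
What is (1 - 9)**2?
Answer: 64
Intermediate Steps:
(1 - 9)**2 = (-8)**2 = 64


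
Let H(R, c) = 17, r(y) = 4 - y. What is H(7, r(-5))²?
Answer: 289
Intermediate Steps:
H(7, r(-5))² = 17² = 289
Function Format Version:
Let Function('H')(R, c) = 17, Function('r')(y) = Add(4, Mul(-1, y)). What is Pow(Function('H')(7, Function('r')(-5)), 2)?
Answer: 289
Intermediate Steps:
Pow(Function('H')(7, Function('r')(-5)), 2) = Pow(17, 2) = 289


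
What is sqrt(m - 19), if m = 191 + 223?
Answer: sqrt(395) ≈ 19.875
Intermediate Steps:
m = 414
sqrt(m - 19) = sqrt(414 - 19) = sqrt(395)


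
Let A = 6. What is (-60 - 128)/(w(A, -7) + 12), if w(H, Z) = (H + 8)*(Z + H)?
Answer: 94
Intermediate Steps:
w(H, Z) = (8 + H)*(H + Z)
(-60 - 128)/(w(A, -7) + 12) = (-60 - 128)/((6² + 8*6 + 8*(-7) + 6*(-7)) + 12) = -188/((36 + 48 - 56 - 42) + 12) = -188/(-14 + 12) = -188/(-2) = -188*(-½) = 94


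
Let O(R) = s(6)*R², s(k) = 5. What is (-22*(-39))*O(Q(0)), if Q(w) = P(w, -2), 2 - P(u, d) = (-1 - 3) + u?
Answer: 154440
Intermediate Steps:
P(u, d) = 6 - u (P(u, d) = 2 - ((-1 - 3) + u) = 2 - (-4 + u) = 2 + (4 - u) = 6 - u)
Q(w) = 6 - w
O(R) = 5*R²
(-22*(-39))*O(Q(0)) = (-22*(-39))*(5*(6 - 1*0)²) = 858*(5*(6 + 0)²) = 858*(5*6²) = 858*(5*36) = 858*180 = 154440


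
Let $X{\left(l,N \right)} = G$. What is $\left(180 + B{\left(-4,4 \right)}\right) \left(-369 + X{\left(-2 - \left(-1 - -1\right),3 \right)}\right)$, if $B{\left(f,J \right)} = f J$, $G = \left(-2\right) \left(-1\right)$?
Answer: $-60188$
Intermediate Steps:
$G = 2$
$X{\left(l,N \right)} = 2$
$B{\left(f,J \right)} = J f$
$\left(180 + B{\left(-4,4 \right)}\right) \left(-369 + X{\left(-2 - \left(-1 - -1\right),3 \right)}\right) = \left(180 + 4 \left(-4\right)\right) \left(-369 + 2\right) = \left(180 - 16\right) \left(-367\right) = 164 \left(-367\right) = -60188$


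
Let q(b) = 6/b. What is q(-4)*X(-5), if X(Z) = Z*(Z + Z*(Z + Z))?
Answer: 675/2 ≈ 337.50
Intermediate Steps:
X(Z) = Z*(Z + 2*Z²) (X(Z) = Z*(Z + Z*(2*Z)) = Z*(Z + 2*Z²))
q(-4)*X(-5) = (6/(-4))*((-5)²*(1 + 2*(-5))) = (6*(-¼))*(25*(1 - 10)) = -75*(-9)/2 = -3/2*(-225) = 675/2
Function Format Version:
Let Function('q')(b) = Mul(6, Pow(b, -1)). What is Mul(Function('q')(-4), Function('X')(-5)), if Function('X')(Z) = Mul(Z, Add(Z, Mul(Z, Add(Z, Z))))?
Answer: Rational(675, 2) ≈ 337.50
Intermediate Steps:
Function('X')(Z) = Mul(Z, Add(Z, Mul(2, Pow(Z, 2)))) (Function('X')(Z) = Mul(Z, Add(Z, Mul(Z, Mul(2, Z)))) = Mul(Z, Add(Z, Mul(2, Pow(Z, 2)))))
Mul(Function('q')(-4), Function('X')(-5)) = Mul(Mul(6, Pow(-4, -1)), Mul(Pow(-5, 2), Add(1, Mul(2, -5)))) = Mul(Mul(6, Rational(-1, 4)), Mul(25, Add(1, -10))) = Mul(Rational(-3, 2), Mul(25, -9)) = Mul(Rational(-3, 2), -225) = Rational(675, 2)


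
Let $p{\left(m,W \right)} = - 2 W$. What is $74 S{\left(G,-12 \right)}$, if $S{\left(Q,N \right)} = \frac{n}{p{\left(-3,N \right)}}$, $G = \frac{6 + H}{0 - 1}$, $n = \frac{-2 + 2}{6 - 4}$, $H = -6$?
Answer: $0$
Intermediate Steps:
$n = 0$ ($n = \frac{0}{2} = 0 \cdot \frac{1}{2} = 0$)
$G = 0$ ($G = \frac{6 - 6}{0 - 1} = \frac{0}{-1} = 0 \left(-1\right) = 0$)
$S{\left(Q,N \right)} = 0$ ($S{\left(Q,N \right)} = \frac{0}{\left(-2\right) N} = 0 \left(- \frac{1}{2 N}\right) = 0$)
$74 S{\left(G,-12 \right)} = 74 \cdot 0 = 0$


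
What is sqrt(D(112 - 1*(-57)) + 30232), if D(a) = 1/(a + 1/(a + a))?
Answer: sqrt(10960906421278)/19041 ≈ 173.87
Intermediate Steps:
D(a) = 1/(a + 1/(2*a))
sqrt(D(112 - 1*(-57)) + 30232) = sqrt(2*(112 - 1*(-57))/(1 + 2*(112 - 1*(-57))**2) + 30232) = sqrt(2*(112 + 57)/(1 + 2*(112 + 57)**2) + 30232) = sqrt(2*169/(1 + 2*169**2) + 30232) = sqrt(2*169/(1 + 2*28561) + 30232) = sqrt(2*169/(1 + 57122) + 30232) = sqrt(2*169/57123 + 30232) = sqrt(2*169*(1/57123) + 30232) = sqrt(338/57123 + 30232) = sqrt(1726942874/57123) = sqrt(10960906421278)/19041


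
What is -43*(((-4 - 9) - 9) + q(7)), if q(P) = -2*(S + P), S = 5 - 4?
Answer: 1634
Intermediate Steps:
S = 1
q(P) = -2 - 2*P (q(P) = -2*(1 + P) = -2 - 2*P)
-43*(((-4 - 9) - 9) + q(7)) = -43*(((-4 - 9) - 9) + (-2 - 2*7)) = -43*((-13 - 9) + (-2 - 14)) = -43*(-22 - 16) = -43*(-38) = 1634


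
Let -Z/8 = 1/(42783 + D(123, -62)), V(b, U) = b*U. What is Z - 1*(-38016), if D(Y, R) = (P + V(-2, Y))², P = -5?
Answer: 502685567/13223 ≈ 38016.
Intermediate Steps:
V(b, U) = U*b
D(Y, R) = (-5 - 2*Y)² (D(Y, R) = (-5 + Y*(-2))² = (-5 - 2*Y)²)
Z = -1/13223 (Z = -8/(42783 + (5 + 2*123)²) = -8/(42783 + (5 + 246)²) = -8/(42783 + 251²) = -8/(42783 + 63001) = -8/105784 = -8*1/105784 = -1/13223 ≈ -7.5626e-5)
Z - 1*(-38016) = -1/13223 - 1*(-38016) = -1/13223 + 38016 = 502685567/13223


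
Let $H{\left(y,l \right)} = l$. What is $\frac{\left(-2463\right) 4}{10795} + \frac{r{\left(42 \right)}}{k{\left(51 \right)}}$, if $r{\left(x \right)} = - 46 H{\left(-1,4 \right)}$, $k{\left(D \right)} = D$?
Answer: $- \frac{146396}{32385} \approx -4.5205$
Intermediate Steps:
$r{\left(x \right)} = -184$ ($r{\left(x \right)} = \left(-46\right) 4 = -184$)
$\frac{\left(-2463\right) 4}{10795} + \frac{r{\left(42 \right)}}{k{\left(51 \right)}} = \frac{\left(-2463\right) 4}{10795} - \frac{184}{51} = \left(-9852\right) \frac{1}{10795} - \frac{184}{51} = - \frac{9852}{10795} - \frac{184}{51} = - \frac{146396}{32385}$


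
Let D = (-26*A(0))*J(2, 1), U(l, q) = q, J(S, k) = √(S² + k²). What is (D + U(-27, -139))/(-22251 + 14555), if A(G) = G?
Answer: 139/7696 ≈ 0.018061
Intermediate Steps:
D = 0 (D = (-26*0)*√(2² + 1²) = 0*√(4 + 1) = 0*√5 = 0)
(D + U(-27, -139))/(-22251 + 14555) = (0 - 139)/(-22251 + 14555) = -139/(-7696) = -139*(-1/7696) = 139/7696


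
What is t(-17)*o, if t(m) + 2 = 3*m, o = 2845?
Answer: -150785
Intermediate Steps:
t(m) = -2 + 3*m
t(-17)*o = (-2 + 3*(-17))*2845 = (-2 - 51)*2845 = -53*2845 = -150785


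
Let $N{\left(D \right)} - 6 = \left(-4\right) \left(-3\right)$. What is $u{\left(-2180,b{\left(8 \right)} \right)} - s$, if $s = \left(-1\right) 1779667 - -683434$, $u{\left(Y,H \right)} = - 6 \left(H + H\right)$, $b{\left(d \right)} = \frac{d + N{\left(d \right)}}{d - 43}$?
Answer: $\frac{38368467}{35} \approx 1.0962 \cdot 10^{6}$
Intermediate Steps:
$N{\left(D \right)} = 18$ ($N{\left(D \right)} = 6 - -12 = 6 + 12 = 18$)
$b{\left(d \right)} = \frac{18 + d}{-43 + d}$ ($b{\left(d \right)} = \frac{d + 18}{d - 43} = \frac{18 + d}{-43 + d}$)
$u{\left(Y,H \right)} = - 12 H$ ($u{\left(Y,H \right)} = - 6 \cdot 2 H = - 12 H$)
$s = -1096233$ ($s = -1779667 + 683434 = -1096233$)
$u{\left(-2180,b{\left(8 \right)} \right)} - s = - 12 \frac{18 + 8}{-43 + 8} - -1096233 = - 12 \frac{1}{-35} \cdot 26 + 1096233 = - 12 \left(\left(- \frac{1}{35}\right) 26\right) + 1096233 = \left(-12\right) \left(- \frac{26}{35}\right) + 1096233 = \frac{312}{35} + 1096233 = \frac{38368467}{35}$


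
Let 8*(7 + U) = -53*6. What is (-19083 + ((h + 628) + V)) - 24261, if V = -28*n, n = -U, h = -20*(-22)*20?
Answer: -35225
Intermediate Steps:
U = -187/4 (U = -7 + (-53*6)/8 = -7 + (⅛)*(-318) = -7 - 159/4 = -187/4 ≈ -46.750)
h = 8800 (h = 440*20 = 8800)
n = 187/4 (n = -1*(-187/4) = 187/4 ≈ 46.750)
V = -1309 (V = -28*187/4 = -1309)
(-19083 + ((h + 628) + V)) - 24261 = (-19083 + ((8800 + 628) - 1309)) - 24261 = (-19083 + (9428 - 1309)) - 24261 = (-19083 + 8119) - 24261 = -10964 - 24261 = -35225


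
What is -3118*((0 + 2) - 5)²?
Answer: -28062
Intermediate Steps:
-3118*((0 + 2) - 5)² = -3118*(2 - 5)² = -3118*(-3)² = -3118*9 = -28062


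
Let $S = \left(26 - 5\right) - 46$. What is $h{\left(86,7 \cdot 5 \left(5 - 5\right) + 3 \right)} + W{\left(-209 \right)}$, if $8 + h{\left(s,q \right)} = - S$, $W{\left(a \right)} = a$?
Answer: $-192$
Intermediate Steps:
$S = -25$ ($S = 21 - 46 = -25$)
$h{\left(s,q \right)} = 17$ ($h{\left(s,q \right)} = -8 - -25 = -8 + 25 = 17$)
$h{\left(86,7 \cdot 5 \left(5 - 5\right) + 3 \right)} + W{\left(-209 \right)} = 17 - 209 = -192$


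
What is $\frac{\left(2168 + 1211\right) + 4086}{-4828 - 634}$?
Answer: $- \frac{7465}{5462} \approx -1.3667$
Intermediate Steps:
$\frac{\left(2168 + 1211\right) + 4086}{-4828 - 634} = \frac{3379 + 4086}{-5462} = 7465 \left(- \frac{1}{5462}\right) = - \frac{7465}{5462}$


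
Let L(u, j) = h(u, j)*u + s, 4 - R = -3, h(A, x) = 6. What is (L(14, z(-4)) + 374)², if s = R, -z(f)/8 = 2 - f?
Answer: 216225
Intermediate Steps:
z(f) = -16 + 8*f (z(f) = -8*(2 - f) = -16 + 8*f)
R = 7 (R = 4 - 1*(-3) = 4 + 3 = 7)
s = 7
L(u, j) = 7 + 6*u (L(u, j) = 6*u + 7 = 7 + 6*u)
(L(14, z(-4)) + 374)² = ((7 + 6*14) + 374)² = ((7 + 84) + 374)² = (91 + 374)² = 465² = 216225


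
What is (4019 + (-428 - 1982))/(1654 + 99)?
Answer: 1609/1753 ≈ 0.91786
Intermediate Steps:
(4019 + (-428 - 1982))/(1654 + 99) = (4019 - 2410)/1753 = 1609*(1/1753) = 1609/1753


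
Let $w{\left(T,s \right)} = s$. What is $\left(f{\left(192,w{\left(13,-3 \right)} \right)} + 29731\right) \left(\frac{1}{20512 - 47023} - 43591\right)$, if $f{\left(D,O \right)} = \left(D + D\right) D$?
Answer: $- \frac{119561462425918}{26511} \approx -4.5099 \cdot 10^{9}$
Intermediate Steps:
$f{\left(D,O \right)} = 2 D^{2}$ ($f{\left(D,O \right)} = 2 D D = 2 D^{2}$)
$\left(f{\left(192,w{\left(13,-3 \right)} \right)} + 29731\right) \left(\frac{1}{20512 - 47023} - 43591\right) = \left(2 \cdot 192^{2} + 29731\right) \left(\frac{1}{20512 - 47023} - 43591\right) = \left(2 \cdot 36864 + 29731\right) \left(\frac{1}{-26511} - 43591\right) = \left(73728 + 29731\right) \left(- \frac{1}{26511} - 43591\right) = 103459 \left(- \frac{1155641002}{26511}\right) = - \frac{119561462425918}{26511}$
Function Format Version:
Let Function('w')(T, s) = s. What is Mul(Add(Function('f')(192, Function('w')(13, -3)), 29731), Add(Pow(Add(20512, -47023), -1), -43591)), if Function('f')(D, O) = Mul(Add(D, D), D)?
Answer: Rational(-119561462425918, 26511) ≈ -4.5099e+9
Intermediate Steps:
Function('f')(D, O) = Mul(2, Pow(D, 2)) (Function('f')(D, O) = Mul(Mul(2, D), D) = Mul(2, Pow(D, 2)))
Mul(Add(Function('f')(192, Function('w')(13, -3)), 29731), Add(Pow(Add(20512, -47023), -1), -43591)) = Mul(Add(Mul(2, Pow(192, 2)), 29731), Add(Pow(Add(20512, -47023), -1), -43591)) = Mul(Add(Mul(2, 36864), 29731), Add(Pow(-26511, -1), -43591)) = Mul(Add(73728, 29731), Add(Rational(-1, 26511), -43591)) = Mul(103459, Rational(-1155641002, 26511)) = Rational(-119561462425918, 26511)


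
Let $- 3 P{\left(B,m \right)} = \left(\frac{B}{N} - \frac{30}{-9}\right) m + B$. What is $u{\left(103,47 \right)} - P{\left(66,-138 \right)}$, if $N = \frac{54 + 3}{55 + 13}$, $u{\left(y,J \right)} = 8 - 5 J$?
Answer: $- \frac{226873}{57} \approx -3980.2$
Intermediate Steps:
$N = \frac{57}{68} \approx 0.83823$
$P{\left(B,m \right)} = - \frac{B}{3} - \frac{m \left(\frac{10}{3} + \frac{68 B}{57}\right)}{3}$ ($P{\left(B,m \right)} = - \frac{\left(\frac{B}{\frac{57}{68}} - \frac{30}{-9}\right) m + B}{3} = - \frac{\left(B \frac{68}{57} - - \frac{10}{3}\right) m + B}{3} = - \frac{\left(\frac{68 B}{57} + \frac{10}{3}\right) m + B}{3} = - \frac{\left(\frac{10}{3} + \frac{68 B}{57}\right) m + B}{3} = - \frac{m \left(\frac{10}{3} + \frac{68 B}{57}\right) + B}{3} = - \frac{B + m \left(\frac{10}{3} + \frac{68 B}{57}\right)}{3} = - \frac{B}{3} - \frac{m \left(\frac{10}{3} + \frac{68 B}{57}\right)}{3}$)
$u{\left(103,47 \right)} - P{\left(66,-138 \right)} = \left(8 - 235\right) - \left(\left(- \frac{10}{9}\right) \left(-138\right) - 22 - \frac{1496}{57} \left(-138\right)\right) = \left(8 - 235\right) - \left(\frac{460}{3} - 22 + \frac{68816}{19}\right) = -227 - \frac{213934}{57} = - \frac{226873}{57}$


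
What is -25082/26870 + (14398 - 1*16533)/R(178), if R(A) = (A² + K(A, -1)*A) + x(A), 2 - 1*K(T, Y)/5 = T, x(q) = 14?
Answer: -1538213897/1678595770 ≈ -0.91637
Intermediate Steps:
K(T, Y) = 10 - 5*T
R(A) = 14 + A² + A*(10 - 5*A) (R(A) = (A² + (10 - 5*A)*A) + 14 = (A² + A*(10 - 5*A)) + 14 = 14 + A² + A*(10 - 5*A))
-25082/26870 + (14398 - 1*16533)/R(178) = -25082/26870 + (14398 - 1*16533)/(14 - 4*178² + 10*178) = -25082*1/26870 + (14398 - 16533)/(14 - 4*31684 + 1780) = -12541/13435 - 2135/(14 - 126736 + 1780) = -12541/13435 - 2135/(-124942) = -12541/13435 - 2135*(-1/124942) = -12541/13435 + 2135/124942 = -1538213897/1678595770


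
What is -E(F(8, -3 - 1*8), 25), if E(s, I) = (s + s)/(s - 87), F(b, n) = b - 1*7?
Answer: 1/43 ≈ 0.023256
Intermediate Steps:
F(b, n) = -7 + b (F(b, n) = b - 7 = -7 + b)
E(s, I) = 2*s/(-87 + s) (E(s, I) = (2*s)/(-87 + s) = 2*s/(-87 + s))
-E(F(8, -3 - 1*8), 25) = -2*(-7 + 8)/(-87 + (-7 + 8)) = -2/(-87 + 1) = -2/(-86) = -2*(-1)/86 = -1*(-1/43) = 1/43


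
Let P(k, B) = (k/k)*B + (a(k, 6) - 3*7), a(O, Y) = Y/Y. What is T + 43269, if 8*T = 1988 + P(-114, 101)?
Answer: 348221/8 ≈ 43528.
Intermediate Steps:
a(O, Y) = 1
P(k, B) = -20 + B (P(k, B) = (k/k)*B + (1 - 3*7) = 1*B + (1 - 21) = B - 20 = -20 + B)
T = 2069/8 (T = (1988 + (-20 + 101))/8 = (1988 + 81)/8 = (⅛)*2069 = 2069/8 ≈ 258.63)
T + 43269 = 2069/8 + 43269 = 348221/8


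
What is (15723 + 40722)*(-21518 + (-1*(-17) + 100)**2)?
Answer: -441907905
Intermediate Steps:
(15723 + 40722)*(-21518 + (-1*(-17) + 100)**2) = 56445*(-21518 + (17 + 100)**2) = 56445*(-21518 + 117**2) = 56445*(-21518 + 13689) = 56445*(-7829) = -441907905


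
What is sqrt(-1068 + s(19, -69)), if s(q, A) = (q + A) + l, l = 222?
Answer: 8*I*sqrt(14) ≈ 29.933*I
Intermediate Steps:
s(q, A) = 222 + A + q (s(q, A) = (q + A) + 222 = (A + q) + 222 = 222 + A + q)
sqrt(-1068 + s(19, -69)) = sqrt(-1068 + (222 - 69 + 19)) = sqrt(-1068 + 172) = sqrt(-896) = 8*I*sqrt(14)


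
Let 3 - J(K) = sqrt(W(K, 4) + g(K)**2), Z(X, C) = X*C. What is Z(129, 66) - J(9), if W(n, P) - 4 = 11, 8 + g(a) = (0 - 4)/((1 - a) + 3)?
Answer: 8511 + sqrt(1671)/5 ≈ 8519.2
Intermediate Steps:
g(a) = -8 - 4/(4 - a) (g(a) = -8 + (0 - 4)/((1 - a) + 3) = -8 - 4/(4 - a))
W(n, P) = 15 (W(n, P) = 4 + 11 = 15)
Z(X, C) = C*X
J(K) = 3 - sqrt(15 + 16*(9 - 2*K)**2/(-4 + K)**2) (J(K) = 3 - sqrt(15 + (4*(9 - 2*K)/(-4 + K))**2) = 3 - sqrt(15 + 16*(9 - 2*K)**2/(-4 + K)**2))
Z(129, 66) - J(9) = 66*129 - (3 - sqrt((1536 - 696*9 + 79*9**2)/(16 + 9**2 - 8*9))) = 8514 - (3 - sqrt((1536 - 6264 + 79*81)/(16 + 81 - 72))) = 8514 - (3 - sqrt((1536 - 6264 + 6399)/25)) = 8514 - (3 - sqrt((1/25)*1671)) = 8514 - (3 - sqrt(1671/25)) = 8514 - (3 - sqrt(1671)/5) = 8514 + (-3 + sqrt(1671)/5) = 8511 + sqrt(1671)/5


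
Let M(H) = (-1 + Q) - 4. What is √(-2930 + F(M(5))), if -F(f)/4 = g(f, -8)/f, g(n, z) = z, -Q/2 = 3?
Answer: I*√354882/11 ≈ 54.156*I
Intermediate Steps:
Q = -6 (Q = -2*3 = -6)
M(H) = -11 (M(H) = (-1 - 6) - 4 = -7 - 4 = -11)
F(f) = 32/f (F(f) = -(-32)/f = 32/f)
√(-2930 + F(M(5))) = √(-2930 + 32/(-11)) = √(-2930 + 32*(-1/11)) = √(-2930 - 32/11) = √(-32262/11) = I*√354882/11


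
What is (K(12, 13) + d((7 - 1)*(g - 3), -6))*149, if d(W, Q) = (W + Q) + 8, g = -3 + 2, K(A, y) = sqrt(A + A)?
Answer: -3278 + 298*sqrt(6) ≈ -2548.1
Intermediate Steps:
K(A, y) = sqrt(2)*sqrt(A) (K(A, y) = sqrt(2*A) = sqrt(2)*sqrt(A))
g = -1
d(W, Q) = 8 + Q + W (d(W, Q) = (Q + W) + 8 = 8 + Q + W)
(K(12, 13) + d((7 - 1)*(g - 3), -6))*149 = (sqrt(2)*sqrt(12) + (8 - 6 + (7 - 1)*(-1 - 3)))*149 = (sqrt(2)*(2*sqrt(3)) + (8 - 6 + 6*(-4)))*149 = (2*sqrt(6) + (8 - 6 - 24))*149 = (2*sqrt(6) - 22)*149 = (-22 + 2*sqrt(6))*149 = -3278 + 298*sqrt(6)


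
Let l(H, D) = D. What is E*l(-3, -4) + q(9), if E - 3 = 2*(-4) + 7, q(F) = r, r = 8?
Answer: 0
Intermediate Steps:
q(F) = 8
E = 2 (E = 3 + (2*(-4) + 7) = 3 + (-8 + 7) = 3 - 1 = 2)
E*l(-3, -4) + q(9) = 2*(-4) + 8 = -8 + 8 = 0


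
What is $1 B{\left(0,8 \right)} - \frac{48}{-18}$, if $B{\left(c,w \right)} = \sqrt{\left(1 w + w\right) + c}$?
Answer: $\frac{20}{3} \approx 6.6667$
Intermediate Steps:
$B{\left(c,w \right)} = \sqrt{c + 2 w}$ ($B{\left(c,w \right)} = \sqrt{\left(w + w\right) + c} = \sqrt{2 w + c} = \sqrt{c + 2 w}$)
$1 B{\left(0,8 \right)} - \frac{48}{-18} = 1 \sqrt{0 + 2 \cdot 8} - \frac{48}{-18} = 1 \sqrt{0 + 16} - - \frac{8}{3} = 1 \sqrt{16} + \frac{8}{3} = 1 \cdot 4 + \frac{8}{3} = 4 + \frac{8}{3} = \frac{20}{3}$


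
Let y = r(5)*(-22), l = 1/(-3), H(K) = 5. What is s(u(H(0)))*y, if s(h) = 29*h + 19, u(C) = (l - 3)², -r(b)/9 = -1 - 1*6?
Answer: -472934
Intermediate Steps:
r(b) = 63 (r(b) = -9*(-1 - 1*6) = -9*(-1 - 6) = -9*(-7) = 63)
l = -⅓ ≈ -0.33333
u(C) = 100/9 (u(C) = (-⅓ - 3)² = (-10/3)² = 100/9)
s(h) = 19 + 29*h
y = -1386 (y = 63*(-22) = -1386)
s(u(H(0)))*y = (19 + 29*(100/9))*(-1386) = (19 + 2900/9)*(-1386) = (3071/9)*(-1386) = -472934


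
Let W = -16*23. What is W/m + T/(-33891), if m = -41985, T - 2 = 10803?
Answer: -147058679/474304545 ≈ -0.31005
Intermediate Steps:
T = 10805 (T = 2 + 10803 = 10805)
W = -368
W/m + T/(-33891) = -368/(-41985) + 10805/(-33891) = -368*(-1/41985) + 10805*(-1/33891) = 368/41985 - 10805/33891 = -147058679/474304545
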